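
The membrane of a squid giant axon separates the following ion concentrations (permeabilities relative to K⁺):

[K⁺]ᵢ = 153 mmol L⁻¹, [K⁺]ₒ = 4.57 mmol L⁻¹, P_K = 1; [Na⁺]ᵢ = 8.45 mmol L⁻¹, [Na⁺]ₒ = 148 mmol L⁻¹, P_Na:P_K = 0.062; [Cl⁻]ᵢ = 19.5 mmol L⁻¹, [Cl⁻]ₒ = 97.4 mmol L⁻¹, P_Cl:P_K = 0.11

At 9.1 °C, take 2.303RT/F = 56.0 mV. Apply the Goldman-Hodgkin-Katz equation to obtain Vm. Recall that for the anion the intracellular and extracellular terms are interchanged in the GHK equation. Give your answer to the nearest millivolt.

Vm = 56.0 · log₁₀[(Σ P·[cation]ₒ + Σ P·[anion]ᵢ) / (Σ P·[cation]ᵢ + Σ P·[anion]ₒ)]
Numerator = 1×4.57 + 0.062×148 + 0.11×19.5 = 15.89
Denominator = 1×153 + 0.062×8.45 + 0.11×97.4 = 164.2
Vm = 56.0 · log₁₀(0.096756) = 56.0 × (-1.0143) = -56.80 mV

-57 mV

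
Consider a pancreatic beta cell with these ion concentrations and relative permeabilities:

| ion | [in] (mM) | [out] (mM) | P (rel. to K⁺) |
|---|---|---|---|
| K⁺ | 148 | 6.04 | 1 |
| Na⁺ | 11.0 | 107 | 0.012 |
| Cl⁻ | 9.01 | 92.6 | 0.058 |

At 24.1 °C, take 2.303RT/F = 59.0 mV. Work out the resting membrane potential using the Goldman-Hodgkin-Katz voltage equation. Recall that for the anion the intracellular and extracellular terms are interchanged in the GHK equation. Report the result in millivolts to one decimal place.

-76.2 mV

Vm = 59.0 · log₁₀[(Σ P·[cation]ₒ + Σ P·[anion]ᵢ) / (Σ P·[cation]ᵢ + Σ P·[anion]ₒ)]
Numerator = 1×6.04 + 0.012×107 + 0.058×9.01 = 7.847
Denominator = 1×148 + 0.012×11.0 + 0.058×92.6 = 153.5
Vm = 59.0 · log₁₀(0.051117) = 59.0 × (-1.2914) = -76.19 mV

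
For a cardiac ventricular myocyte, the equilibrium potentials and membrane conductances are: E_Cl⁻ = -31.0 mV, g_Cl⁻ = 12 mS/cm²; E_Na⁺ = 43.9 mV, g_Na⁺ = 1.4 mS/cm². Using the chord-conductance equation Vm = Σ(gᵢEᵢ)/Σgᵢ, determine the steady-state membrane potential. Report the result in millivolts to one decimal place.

Σ gᵢEᵢ = 12·(-31.0) + 1.4·(43.9) = -310.54
Σ gᵢ = 12 + 1.4 = 13.4
Vm = -310.54 / 13.4 = -23.17 mV

-23.2 mV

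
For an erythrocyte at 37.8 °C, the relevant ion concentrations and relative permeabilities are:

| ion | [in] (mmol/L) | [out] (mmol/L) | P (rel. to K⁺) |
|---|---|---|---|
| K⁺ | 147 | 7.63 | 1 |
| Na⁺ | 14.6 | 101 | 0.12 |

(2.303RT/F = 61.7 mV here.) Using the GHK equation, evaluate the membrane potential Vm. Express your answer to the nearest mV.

Vm = 61.7 · log₁₀[(Σ P·[cation]ₒ + Σ P·[anion]ᵢ) / (Σ P·[cation]ᵢ + Σ P·[anion]ₒ)]
Numerator = 1×7.63 + 0.12×101 = 19.75
Denominator = 1×147 + 0.12×14.6 = 148.8
Vm = 61.7 · log₁₀(0.13277) = 61.7 × (-0.8769) = -54.10 mV

-54 mV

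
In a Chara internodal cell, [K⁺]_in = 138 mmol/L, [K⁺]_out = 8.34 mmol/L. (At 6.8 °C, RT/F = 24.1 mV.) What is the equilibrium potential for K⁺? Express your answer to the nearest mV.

-68 mV

E = (24.1/z) · ln([K⁺]_out/[K⁺]_in) with z = +1.
= (24.1/1) · ln(8.34/138) = 24.10 · ln(0.06043)
= 24.10 · (-2.8062) = -67.63 mV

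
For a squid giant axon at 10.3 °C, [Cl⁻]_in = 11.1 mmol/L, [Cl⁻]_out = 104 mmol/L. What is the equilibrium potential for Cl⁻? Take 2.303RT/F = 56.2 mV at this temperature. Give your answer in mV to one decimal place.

-54.6 mV

E = (56.2/z) · log₁₀([Cl⁻]_out/[Cl⁻]_in) with z = -1.
For an anion, dividing by z = -1 reverses the sign.
= (56.2/-1) · log₁₀(104/11.1) = -56.20 · log₁₀(9.369)
= -56.20 · (0.9717) = -54.61 mV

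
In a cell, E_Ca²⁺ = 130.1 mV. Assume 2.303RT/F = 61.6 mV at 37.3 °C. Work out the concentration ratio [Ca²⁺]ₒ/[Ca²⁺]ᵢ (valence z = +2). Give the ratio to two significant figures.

log₁₀([out]/[in]) = E·z/(61.6) = 130.1 × 2 / 61.6 = 4.2240
[out]/[in] = 10^(4.2240) = 1.675e+04

17000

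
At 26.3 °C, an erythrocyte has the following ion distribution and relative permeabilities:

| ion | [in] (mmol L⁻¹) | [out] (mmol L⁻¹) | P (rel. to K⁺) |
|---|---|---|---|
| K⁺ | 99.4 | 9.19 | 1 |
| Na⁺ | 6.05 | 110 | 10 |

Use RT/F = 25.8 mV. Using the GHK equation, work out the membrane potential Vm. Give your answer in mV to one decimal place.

Vm = 25.8 · ln[(Σ P·[cation]ₒ + Σ P·[anion]ᵢ) / (Σ P·[cation]ᵢ + Σ P·[anion]ₒ)]
Numerator = 1×9.19 + 10×110 = 1109
Denominator = 1×99.4 + 10×6.05 = 159.9
Vm = 25.8 · ln(6.9368) = 25.8 × (1.9368) = 49.97 mV

50.0 mV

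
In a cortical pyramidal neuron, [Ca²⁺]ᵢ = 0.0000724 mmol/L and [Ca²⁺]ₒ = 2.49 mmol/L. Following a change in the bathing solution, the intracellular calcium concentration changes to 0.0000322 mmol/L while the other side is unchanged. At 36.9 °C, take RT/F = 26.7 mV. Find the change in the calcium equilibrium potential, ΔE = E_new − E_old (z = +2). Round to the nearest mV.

11 mV

E_old = (26.7/2)·ln(2.49/0.0000724) = 139.45 mV
E_new = (26.7/2)·ln(2.49/0.0000322) = 150.27 mV
ΔE = 150.27 − (139.45) = 10.82 mV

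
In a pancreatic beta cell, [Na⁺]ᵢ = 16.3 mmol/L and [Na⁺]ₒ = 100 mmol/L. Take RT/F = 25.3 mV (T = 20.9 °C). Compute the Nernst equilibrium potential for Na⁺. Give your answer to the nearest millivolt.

E = (25.3/z) · ln([Na⁺]_out/[Na⁺]_in) with z = +1.
= (25.3/1) · ln(100/16.3) = 25.30 · ln(6.135)
= 25.30 · (1.8140) = 45.89 mV

46 mV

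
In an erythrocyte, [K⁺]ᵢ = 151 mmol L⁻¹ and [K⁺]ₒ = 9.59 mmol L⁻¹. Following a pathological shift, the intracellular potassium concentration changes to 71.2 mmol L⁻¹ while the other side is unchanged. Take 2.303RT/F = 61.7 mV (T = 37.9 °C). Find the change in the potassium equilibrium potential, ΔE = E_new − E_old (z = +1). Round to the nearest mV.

E_old = (61.7/1)·log₁₀(9.59/151) = -73.86 mV
E_new = (61.7/1)·log₁₀(9.59/71.2) = -53.72 mV
ΔE = -53.72 − (-73.86) = 20.14 mV

20 mV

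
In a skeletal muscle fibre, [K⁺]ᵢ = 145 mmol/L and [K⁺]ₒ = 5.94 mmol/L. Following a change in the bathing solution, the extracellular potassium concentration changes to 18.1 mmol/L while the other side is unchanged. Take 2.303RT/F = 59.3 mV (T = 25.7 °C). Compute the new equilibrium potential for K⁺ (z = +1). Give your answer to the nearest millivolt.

-54 mV

After the shift: [K⁺]_out = 18.1, [K⁺]_in = 145 mmol/L.
E_new = (59.3/1)·log₁₀(18.1/145) = 59.30 · (-0.9037) = -53.59 mV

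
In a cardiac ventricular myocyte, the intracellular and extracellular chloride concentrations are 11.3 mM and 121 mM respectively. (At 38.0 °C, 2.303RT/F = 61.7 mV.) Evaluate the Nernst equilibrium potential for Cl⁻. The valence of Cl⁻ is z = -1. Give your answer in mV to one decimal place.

-63.5 mV

E = (61.7/z) · log₁₀([Cl⁻]_out/[Cl⁻]_in) with z = -1.
For an anion, dividing by z = -1 reverses the sign.
= (61.7/-1) · log₁₀(121/11.3) = -61.70 · log₁₀(10.71)
= -61.70 · (1.0297) = -63.53 mV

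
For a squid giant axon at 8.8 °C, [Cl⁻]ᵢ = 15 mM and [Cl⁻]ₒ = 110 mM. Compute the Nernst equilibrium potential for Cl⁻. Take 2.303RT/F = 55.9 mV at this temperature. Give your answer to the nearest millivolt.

E = (55.9/z) · log₁₀([Cl⁻]_out/[Cl⁻]_in) with z = -1.
For an anion, dividing by z = -1 reverses the sign.
= (55.9/-1) · log₁₀(110/15) = -55.90 · log₁₀(7.333)
= -55.90 · (0.8653) = -48.37 mV

-48 mV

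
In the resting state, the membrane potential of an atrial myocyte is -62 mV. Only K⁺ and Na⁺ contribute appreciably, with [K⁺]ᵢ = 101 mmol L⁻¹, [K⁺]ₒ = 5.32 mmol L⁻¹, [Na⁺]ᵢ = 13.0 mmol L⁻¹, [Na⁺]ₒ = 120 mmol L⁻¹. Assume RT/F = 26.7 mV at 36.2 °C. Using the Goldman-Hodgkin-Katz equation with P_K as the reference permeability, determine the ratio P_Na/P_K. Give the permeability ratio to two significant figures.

0.039

Let α = P_Na/P_K. GHK: Vm = 26.7·ln[(Kₒ + α·Naₒ)/(Kᵢ + α·Naᵢ)].
e^(Vm/26.7) = e^(-62.0/26.7) = 0.098068
So 0.098068·(Kᵢ + α·Naᵢ) = Kₒ + α·Naₒ → α = (0.098068·101.0 − 5.32) / (120.0 − 0.098068·13.0)
α = (9.905 − 5.32) / (120.0 − 1.275) = 4.585/118.7 = 0.03862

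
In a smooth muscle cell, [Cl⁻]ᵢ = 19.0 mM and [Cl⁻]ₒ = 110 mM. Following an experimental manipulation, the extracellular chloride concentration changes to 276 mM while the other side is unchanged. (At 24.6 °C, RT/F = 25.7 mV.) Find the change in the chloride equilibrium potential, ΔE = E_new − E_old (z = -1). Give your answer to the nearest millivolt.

E_old = (25.7/-1)·ln(110/19.0) = -45.13 mV
E_new = (25.7/-1)·ln(276/19.0) = -68.77 mV
ΔE = -68.77 − (-45.13) = -23.64 mV

-24 mV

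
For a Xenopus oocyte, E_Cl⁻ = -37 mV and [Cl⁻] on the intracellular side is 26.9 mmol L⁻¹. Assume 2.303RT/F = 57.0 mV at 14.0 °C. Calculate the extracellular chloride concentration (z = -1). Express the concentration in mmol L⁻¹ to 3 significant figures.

Nernst: E = (57.0/-1) · log₁₀([out]/[in]), so log₁₀([out]/[in]) = -37.0 × -1 / 57.0 = 0.6491.
[out]/[in] = 10^(0.6491) = 4.458.
[out] = 4.458 × 26.9 = 119.9 mmol L⁻¹.

120 mmol L⁻¹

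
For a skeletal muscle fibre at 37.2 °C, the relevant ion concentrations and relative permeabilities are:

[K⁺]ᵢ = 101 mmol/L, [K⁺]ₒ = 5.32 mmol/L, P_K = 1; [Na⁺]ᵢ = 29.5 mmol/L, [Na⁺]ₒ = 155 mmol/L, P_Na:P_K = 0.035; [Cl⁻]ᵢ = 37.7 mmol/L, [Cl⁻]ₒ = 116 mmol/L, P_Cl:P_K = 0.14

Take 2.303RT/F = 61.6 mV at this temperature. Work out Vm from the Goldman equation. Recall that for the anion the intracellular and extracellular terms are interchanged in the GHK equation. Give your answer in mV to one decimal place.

Vm = 61.6 · log₁₀[(Σ P·[cation]ₒ + Σ P·[anion]ᵢ) / (Σ P·[cation]ᵢ + Σ P·[anion]ₒ)]
Numerator = 1×5.32 + 0.035×155 + 0.14×37.7 = 16.02
Denominator = 1×101 + 0.035×29.5 + 0.14×116 = 118.3
Vm = 61.6 · log₁₀(0.13548) = 61.6 × (-0.8681) = -53.48 mV

-53.5 mV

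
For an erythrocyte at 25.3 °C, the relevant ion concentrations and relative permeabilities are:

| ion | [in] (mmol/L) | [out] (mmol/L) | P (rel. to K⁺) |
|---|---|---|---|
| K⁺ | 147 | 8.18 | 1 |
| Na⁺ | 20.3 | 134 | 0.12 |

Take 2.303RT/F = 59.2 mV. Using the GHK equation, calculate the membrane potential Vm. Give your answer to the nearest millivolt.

-47 mV

Vm = 59.2 · log₁₀[(Σ P·[cation]ₒ + Σ P·[anion]ᵢ) / (Σ P·[cation]ᵢ + Σ P·[anion]ₒ)]
Numerator = 1×8.18 + 0.12×134 = 24.26
Denominator = 1×147 + 0.12×20.3 = 149.4
Vm = 59.2 · log₁₀(0.16234) = 59.2 × (-0.7896) = -46.74 mV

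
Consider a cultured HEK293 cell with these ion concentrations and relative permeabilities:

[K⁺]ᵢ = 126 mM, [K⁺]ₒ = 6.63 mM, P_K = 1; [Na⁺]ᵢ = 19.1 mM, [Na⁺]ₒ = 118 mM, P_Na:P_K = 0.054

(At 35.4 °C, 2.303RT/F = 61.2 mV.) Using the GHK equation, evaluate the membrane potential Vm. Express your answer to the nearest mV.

-61 mV

Vm = 61.2 · log₁₀[(Σ P·[cation]ₒ + Σ P·[anion]ᵢ) / (Σ P·[cation]ᵢ + Σ P·[anion]ₒ)]
Numerator = 1×6.63 + 0.054×118 = 13
Denominator = 1×126 + 0.054×19.1 = 127
Vm = 61.2 · log₁₀(0.10235) = 61.2 × (-0.9899) = -60.58 mV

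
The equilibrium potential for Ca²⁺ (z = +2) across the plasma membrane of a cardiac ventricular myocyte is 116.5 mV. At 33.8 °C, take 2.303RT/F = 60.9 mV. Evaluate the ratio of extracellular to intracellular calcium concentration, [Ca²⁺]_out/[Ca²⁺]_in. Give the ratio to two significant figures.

log₁₀([out]/[in]) = E·z/(60.9) = 116.5 × 2 / 60.9 = 3.8259
[out]/[in] = 10^(3.8259) = 6698

6700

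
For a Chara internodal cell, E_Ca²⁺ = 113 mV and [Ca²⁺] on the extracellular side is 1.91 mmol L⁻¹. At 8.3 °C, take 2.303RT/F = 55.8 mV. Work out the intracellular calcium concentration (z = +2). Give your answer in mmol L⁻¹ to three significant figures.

0.000170 mmol L⁻¹

Nernst: E = (55.8/2) · log₁₀([out]/[in]), so log₁₀([out]/[in]) = 113.0 × 2 / 55.8 = 4.0502.
[out]/[in] = 10^(4.0502) = 1.122e+04.
[in] = 1.91 / 1.122e+04 = 0.0001702 mmol L⁻¹.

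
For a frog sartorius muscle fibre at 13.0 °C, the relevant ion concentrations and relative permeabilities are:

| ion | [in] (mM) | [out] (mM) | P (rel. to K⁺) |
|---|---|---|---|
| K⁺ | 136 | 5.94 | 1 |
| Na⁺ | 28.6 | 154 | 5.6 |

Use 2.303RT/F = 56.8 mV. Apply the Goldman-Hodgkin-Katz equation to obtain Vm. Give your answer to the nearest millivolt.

Vm = 56.8 · log₁₀[(Σ P·[cation]ₒ + Σ P·[anion]ᵢ) / (Σ P·[cation]ᵢ + Σ P·[anion]ₒ)]
Numerator = 1×5.94 + 5.6×154 = 868.3
Denominator = 1×136 + 5.6×28.6 = 296.2
Vm = 56.8 · log₁₀(2.932) = 56.8 × (0.4672) = 26.53 mV

27 mV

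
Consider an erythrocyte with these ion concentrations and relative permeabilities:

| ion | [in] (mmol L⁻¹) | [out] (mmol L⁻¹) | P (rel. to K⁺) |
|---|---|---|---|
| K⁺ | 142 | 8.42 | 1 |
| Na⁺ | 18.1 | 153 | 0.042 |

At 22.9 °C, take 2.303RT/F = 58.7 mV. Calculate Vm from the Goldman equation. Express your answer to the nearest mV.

Vm = 58.7 · log₁₀[(Σ P·[cation]ₒ + Σ P·[anion]ᵢ) / (Σ P·[cation]ᵢ + Σ P·[anion]ₒ)]
Numerator = 1×8.42 + 0.042×153 = 14.85
Denominator = 1×142 + 0.042×18.1 = 142.8
Vm = 58.7 · log₁₀(0.10399) = 58.7 × (-0.9830) = -57.70 mV

-58 mV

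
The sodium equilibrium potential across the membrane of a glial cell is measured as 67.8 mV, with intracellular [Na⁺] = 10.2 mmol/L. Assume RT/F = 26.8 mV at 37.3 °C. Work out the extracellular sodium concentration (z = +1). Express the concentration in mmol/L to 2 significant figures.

Nernst: E = (26.8/1) · ln([out]/[in]), so ln([out]/[in]) = 67.8 × 1 / 26.8 = 2.5299.
[out]/[in] = e^(2.5299) = 12.55.
[out] = 12.55 × 10.2 = 128 mmol/L.

130 mmol/L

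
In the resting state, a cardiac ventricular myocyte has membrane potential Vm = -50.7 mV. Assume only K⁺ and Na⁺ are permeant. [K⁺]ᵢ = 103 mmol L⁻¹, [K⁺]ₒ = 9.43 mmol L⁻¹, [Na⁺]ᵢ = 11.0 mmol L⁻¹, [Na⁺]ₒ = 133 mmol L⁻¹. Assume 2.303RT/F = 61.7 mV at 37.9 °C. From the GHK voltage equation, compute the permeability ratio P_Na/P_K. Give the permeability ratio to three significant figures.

0.0464

Let α = P_Na/P_K. GHK: Vm = 61.7·log₁₀[(Kₒ + α·Naₒ)/(Kᵢ + α·Naᵢ)].
10^(Vm/61.7) = 10^(-50.7/61.7) = 0.15076
So 0.15076·(Kᵢ + α·Naᵢ) = Kₒ + α·Naₒ → α = (0.15076·103.0 − 9.43) / (133.0 − 0.15076·11.0)
α = (15.53 − 9.43) / (133.0 − 1.658) = 6.098/131.3 = 0.04643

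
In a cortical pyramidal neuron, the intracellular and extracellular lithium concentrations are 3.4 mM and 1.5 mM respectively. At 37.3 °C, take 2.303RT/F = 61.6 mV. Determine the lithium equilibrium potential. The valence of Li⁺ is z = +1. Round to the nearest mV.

-22 mV

E = (61.6/z) · log₁₀([Li⁺]_out/[Li⁺]_in) with z = +1.
= (61.6/1) · log₁₀(1.5/3.4) = 61.60 · log₁₀(0.4412)
= 61.60 · (-0.3554) = -21.89 mV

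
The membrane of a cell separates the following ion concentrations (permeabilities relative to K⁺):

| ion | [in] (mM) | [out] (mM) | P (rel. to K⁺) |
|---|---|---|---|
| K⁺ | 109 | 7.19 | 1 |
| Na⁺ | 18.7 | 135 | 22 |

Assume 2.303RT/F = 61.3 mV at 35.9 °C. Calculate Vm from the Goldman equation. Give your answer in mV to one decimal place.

Vm = 61.3 · log₁₀[(Σ P·[cation]ₒ + Σ P·[anion]ᵢ) / (Σ P·[cation]ᵢ + Σ P·[anion]ₒ)]
Numerator = 1×7.19 + 22×135 = 2977
Denominator = 1×109 + 22×18.7 = 520.4
Vm = 61.3 · log₁₀(5.721) = 61.3 × (0.7575) = 46.43 mV

46.4 mV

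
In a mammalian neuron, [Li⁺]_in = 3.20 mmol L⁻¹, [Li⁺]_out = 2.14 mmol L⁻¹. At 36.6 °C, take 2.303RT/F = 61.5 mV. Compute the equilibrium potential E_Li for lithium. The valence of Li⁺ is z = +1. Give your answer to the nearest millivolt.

-11 mV

E = (61.5/z) · log₁₀([Li⁺]_out/[Li⁺]_in) with z = +1.
= (61.5/1) · log₁₀(2.14/3.20) = 61.50 · log₁₀(0.6687)
= 61.50 · (-0.1747) = -10.75 mV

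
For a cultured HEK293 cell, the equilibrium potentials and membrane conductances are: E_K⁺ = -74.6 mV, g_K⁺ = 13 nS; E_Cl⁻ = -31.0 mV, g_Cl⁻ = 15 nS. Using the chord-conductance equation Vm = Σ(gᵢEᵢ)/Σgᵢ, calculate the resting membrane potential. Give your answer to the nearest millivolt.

Σ gᵢEᵢ = 13·(-74.6) + 15·(-31.0) = -1434.80
Σ gᵢ = 13 + 15 = 28
Vm = -1434.80 / 28 = -51.24 mV

-51 mV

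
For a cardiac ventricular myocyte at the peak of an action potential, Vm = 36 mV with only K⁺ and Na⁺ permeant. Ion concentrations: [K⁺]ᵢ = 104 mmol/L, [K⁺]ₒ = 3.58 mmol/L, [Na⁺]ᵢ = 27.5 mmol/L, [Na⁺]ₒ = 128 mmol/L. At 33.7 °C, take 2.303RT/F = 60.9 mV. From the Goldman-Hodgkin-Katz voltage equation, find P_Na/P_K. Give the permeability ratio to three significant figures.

19.4

Let α = P_Na/P_K. GHK: Vm = 60.9·log₁₀[(Kₒ + α·Naₒ)/(Kᵢ + α·Naᵢ)].
10^(Vm/60.9) = 10^(36.0/60.9) = 3.9006
So 3.9006·(Kᵢ + α·Naᵢ) = Kₒ + α·Naₒ → α = (3.9006·104.0 − 3.58) / (128.0 − 3.9006·27.5)
α = (405.7 − 3.58) / (128.0 − 107.3) = 402.1/20.73 = 19.39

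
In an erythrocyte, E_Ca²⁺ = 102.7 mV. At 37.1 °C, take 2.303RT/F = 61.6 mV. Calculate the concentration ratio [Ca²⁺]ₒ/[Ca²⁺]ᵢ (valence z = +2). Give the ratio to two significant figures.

log₁₀([out]/[in]) = E·z/(61.6) = 102.7 × 2 / 61.6 = 3.3344
[out]/[in] = 10^(3.3344) = 2160

2200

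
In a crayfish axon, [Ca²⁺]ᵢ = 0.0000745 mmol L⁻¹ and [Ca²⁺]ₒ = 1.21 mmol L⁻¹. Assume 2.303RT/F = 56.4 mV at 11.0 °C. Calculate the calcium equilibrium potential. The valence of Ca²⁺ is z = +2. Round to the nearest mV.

119 mV

E = (56.4/z) · log₁₀([Ca²⁺]_out/[Ca²⁺]_in) with z = +2.
= (56.4/2) · log₁₀(1.21/0.0000745) = 28.20 · log₁₀(1.624e+04)
= 28.20 · (4.2106) = 118.74 mV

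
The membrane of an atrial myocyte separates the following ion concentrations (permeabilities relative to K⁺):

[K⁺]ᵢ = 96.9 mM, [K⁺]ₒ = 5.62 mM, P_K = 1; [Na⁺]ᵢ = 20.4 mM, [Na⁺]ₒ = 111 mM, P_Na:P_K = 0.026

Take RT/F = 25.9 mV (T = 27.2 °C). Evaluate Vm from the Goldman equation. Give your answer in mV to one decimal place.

-63.2 mV

Vm = 25.9 · ln[(Σ P·[cation]ₒ + Σ P·[anion]ᵢ) / (Σ P·[cation]ᵢ + Σ P·[anion]ₒ)]
Numerator = 1×5.62 + 0.026×111 = 8.506
Denominator = 1×96.9 + 0.026×20.4 = 97.43
Vm = 25.9 · ln(0.087303) = 25.9 × (-2.4384) = -63.15 mV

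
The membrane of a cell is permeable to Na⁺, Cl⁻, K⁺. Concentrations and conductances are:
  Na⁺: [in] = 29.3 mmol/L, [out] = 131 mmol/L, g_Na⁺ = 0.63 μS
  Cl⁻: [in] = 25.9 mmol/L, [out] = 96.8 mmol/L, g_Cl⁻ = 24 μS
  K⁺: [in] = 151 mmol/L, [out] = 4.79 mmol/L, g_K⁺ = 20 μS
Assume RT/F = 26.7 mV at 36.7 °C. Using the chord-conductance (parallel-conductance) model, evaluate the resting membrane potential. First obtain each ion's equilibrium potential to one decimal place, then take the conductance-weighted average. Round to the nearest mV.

E_Na⁺ = (26.7/1)·ln(131/29.3) = 40.0 mV
E_Cl⁻ = (26.7/-1)·ln(96.8/25.9) = -35.2 mV
E_K⁺ = (26.7/1)·ln(4.79/151) = -92.1 mV
Vm = (Σ gᵢEᵢ)/(Σ gᵢ) = (0.63·40.0 + 24·-35.2 + 20·-92.1) / (0.63 + 24 + 20)
= -2661.60 / 44.63 = -59.64 mV

-60 mV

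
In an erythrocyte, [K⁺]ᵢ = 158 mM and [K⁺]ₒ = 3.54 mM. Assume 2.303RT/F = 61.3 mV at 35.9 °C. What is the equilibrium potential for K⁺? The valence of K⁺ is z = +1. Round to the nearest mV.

-101 mV

E = (61.3/z) · log₁₀([K⁺]_out/[K⁺]_in) with z = +1.
= (61.3/1) · log₁₀(3.54/158) = 61.30 · log₁₀(0.02241)
= 61.30 · (-1.6497) = -101.12 mV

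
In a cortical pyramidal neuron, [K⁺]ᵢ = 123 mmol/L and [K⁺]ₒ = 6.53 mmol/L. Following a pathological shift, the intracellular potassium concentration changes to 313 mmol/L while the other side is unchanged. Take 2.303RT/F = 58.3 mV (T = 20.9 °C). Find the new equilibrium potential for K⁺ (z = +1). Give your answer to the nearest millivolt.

-98 mV

After the shift: [K⁺]_out = 6.53, [K⁺]_in = 313 mmol/L.
E_new = (58.3/1)·log₁₀(6.53/313) = 58.30 · (-1.6806) = -97.98 mV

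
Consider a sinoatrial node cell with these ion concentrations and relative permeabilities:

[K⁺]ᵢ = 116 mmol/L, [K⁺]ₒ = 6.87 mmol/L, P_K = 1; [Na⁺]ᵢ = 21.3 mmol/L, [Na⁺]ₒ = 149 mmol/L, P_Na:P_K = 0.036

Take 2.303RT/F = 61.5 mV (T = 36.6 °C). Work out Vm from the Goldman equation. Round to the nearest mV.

Vm = 61.5 · log₁₀[(Σ P·[cation]ₒ + Σ P·[anion]ᵢ) / (Σ P·[cation]ᵢ + Σ P·[anion]ₒ)]
Numerator = 1×6.87 + 0.036×149 = 12.23
Denominator = 1×116 + 0.036×21.3 = 116.8
Vm = 61.5 · log₁₀(0.10477) = 61.5 × (-0.9798) = -60.25 mV

-60 mV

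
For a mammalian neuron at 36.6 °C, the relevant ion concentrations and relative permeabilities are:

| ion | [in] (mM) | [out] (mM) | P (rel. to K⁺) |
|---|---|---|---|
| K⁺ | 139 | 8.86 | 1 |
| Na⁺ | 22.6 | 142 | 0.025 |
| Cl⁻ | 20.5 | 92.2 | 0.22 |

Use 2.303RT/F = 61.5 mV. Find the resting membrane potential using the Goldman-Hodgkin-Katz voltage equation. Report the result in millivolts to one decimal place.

-60.0 mV

Vm = 61.5 · log₁₀[(Σ P·[cation]ₒ + Σ P·[anion]ᵢ) / (Σ P·[cation]ᵢ + Σ P·[anion]ₒ)]
Numerator = 1×8.86 + 0.025×142 + 0.22×20.5 = 16.92
Denominator = 1×139 + 0.025×22.6 + 0.22×92.2 = 159.8
Vm = 61.5 · log₁₀(0.10585) = 61.5 × (-0.9753) = -59.98 mV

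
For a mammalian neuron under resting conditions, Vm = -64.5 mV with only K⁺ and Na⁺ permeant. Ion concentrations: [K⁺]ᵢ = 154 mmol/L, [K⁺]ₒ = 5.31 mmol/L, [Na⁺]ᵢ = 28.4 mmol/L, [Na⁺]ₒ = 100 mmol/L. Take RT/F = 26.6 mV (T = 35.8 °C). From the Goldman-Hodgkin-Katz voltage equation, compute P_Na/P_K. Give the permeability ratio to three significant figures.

0.0853

Let α = P_Na/P_K. GHK: Vm = 26.6·ln[(Kₒ + α·Naₒ)/(Kᵢ + α·Naᵢ)].
e^(Vm/26.6) = e^(-64.5/26.6) = 0.088495
So 0.088495·(Kᵢ + α·Naᵢ) = Kₒ + α·Naₒ → α = (0.088495·154.0 − 5.31) / (100.0 − 0.088495·28.4)
α = (13.63 − 5.31) / (100.0 − 2.513) = 8.318/97.49 = 0.08533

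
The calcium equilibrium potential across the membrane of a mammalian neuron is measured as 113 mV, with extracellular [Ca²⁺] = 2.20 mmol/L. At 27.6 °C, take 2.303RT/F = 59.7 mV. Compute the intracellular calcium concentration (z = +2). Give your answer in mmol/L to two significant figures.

0.00036 mmol/L

Nernst: E = (59.7/2) · log₁₀([out]/[in]), so log₁₀([out]/[in]) = 113.0 × 2 / 59.7 = 3.7856.
[out]/[in] = 10^(3.7856) = 6104.
[in] = 2.20 / 6104 = 0.0003604 mmol/L.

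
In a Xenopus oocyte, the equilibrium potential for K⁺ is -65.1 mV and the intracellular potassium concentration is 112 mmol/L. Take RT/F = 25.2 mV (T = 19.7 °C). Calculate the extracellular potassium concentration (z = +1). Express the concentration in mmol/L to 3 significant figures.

Nernst: E = (25.2/1) · ln([out]/[in]), so ln([out]/[in]) = -65.1 × 1 / 25.2 = -2.5833.
[out]/[in] = e^(-2.5833) = 0.07552.
[out] = 0.07552 × 112 = 8.458 mmol/L.

8.46 mmol/L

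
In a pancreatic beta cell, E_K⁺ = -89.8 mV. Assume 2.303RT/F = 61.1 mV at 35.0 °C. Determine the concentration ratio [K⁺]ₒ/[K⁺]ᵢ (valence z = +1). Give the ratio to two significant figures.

log₁₀([out]/[in]) = E·z/(61.1) = -89.8 × 1 / 61.1 = -1.4697
[out]/[in] = 10^(-1.4697) = 0.03391

0.034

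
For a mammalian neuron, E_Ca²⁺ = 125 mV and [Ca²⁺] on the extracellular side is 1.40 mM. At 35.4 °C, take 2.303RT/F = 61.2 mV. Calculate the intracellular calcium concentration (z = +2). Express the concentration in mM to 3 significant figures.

0.000115 mM

Nernst: E = (61.2/2) · log₁₀([out]/[in]), so log₁₀([out]/[in]) = 125.0 × 2 / 61.2 = 4.0850.
[out]/[in] = 10^(4.0850) = 1.216e+04.
[in] = 1.40 / 1.216e+04 = 0.0001151 mM.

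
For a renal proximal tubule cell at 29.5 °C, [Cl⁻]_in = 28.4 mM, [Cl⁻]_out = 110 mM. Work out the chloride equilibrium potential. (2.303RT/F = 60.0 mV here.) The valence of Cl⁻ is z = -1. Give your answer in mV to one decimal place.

-35.3 mV

E = (60.0/z) · log₁₀([Cl⁻]_out/[Cl⁻]_in) with z = -1.
For an anion, dividing by z = -1 reverses the sign.
= (60.0/-1) · log₁₀(110/28.4) = -60.00 · log₁₀(3.873)
= -60.00 · (0.5881) = -35.28 mV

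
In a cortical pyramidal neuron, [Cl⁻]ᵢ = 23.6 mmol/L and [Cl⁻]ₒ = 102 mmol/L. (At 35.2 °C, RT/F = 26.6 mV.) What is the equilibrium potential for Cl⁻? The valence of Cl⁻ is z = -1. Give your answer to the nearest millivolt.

-39 mV

E = (26.6/z) · ln([Cl⁻]_out/[Cl⁻]_in) with z = -1.
For an anion, dividing by z = -1 reverses the sign.
= (26.6/-1) · ln(102/23.6) = -26.60 · ln(4.322)
= -26.60 · (1.4637) = -38.94 mV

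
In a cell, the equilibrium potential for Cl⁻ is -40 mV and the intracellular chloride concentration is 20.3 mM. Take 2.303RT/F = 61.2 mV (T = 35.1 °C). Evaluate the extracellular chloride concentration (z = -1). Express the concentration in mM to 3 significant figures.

Nernst: E = (61.2/-1) · log₁₀([out]/[in]), so log₁₀([out]/[in]) = -40.0 × -1 / 61.2 = 0.6536.
[out]/[in] = 10^(0.6536) = 4.504.
[out] = 4.504 × 20.3 = 91.43 mM.

91.4 mM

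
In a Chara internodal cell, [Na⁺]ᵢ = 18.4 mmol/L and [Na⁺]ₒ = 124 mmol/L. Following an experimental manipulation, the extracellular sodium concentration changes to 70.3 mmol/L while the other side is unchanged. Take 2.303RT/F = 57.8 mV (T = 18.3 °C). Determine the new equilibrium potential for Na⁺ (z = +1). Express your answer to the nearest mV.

After the shift: [Na⁺]_out = 70.3, [Na⁺]_in = 18.4 mmol/L.
E_new = (57.8/1)·log₁₀(70.3/18.4) = 57.80 · (0.5821) = 33.65 mV

34 mV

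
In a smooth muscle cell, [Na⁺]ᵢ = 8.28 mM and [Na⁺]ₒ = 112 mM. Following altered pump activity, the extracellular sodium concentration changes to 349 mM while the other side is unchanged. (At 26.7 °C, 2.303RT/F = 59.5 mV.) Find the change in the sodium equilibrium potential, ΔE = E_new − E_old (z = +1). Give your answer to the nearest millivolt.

E_old = (59.5/1)·log₁₀(112/8.28) = 67.31 mV
E_new = (59.5/1)·log₁₀(349/8.28) = 96.68 mV
ΔE = 96.68 − (67.31) = 29.37 mV

29 mV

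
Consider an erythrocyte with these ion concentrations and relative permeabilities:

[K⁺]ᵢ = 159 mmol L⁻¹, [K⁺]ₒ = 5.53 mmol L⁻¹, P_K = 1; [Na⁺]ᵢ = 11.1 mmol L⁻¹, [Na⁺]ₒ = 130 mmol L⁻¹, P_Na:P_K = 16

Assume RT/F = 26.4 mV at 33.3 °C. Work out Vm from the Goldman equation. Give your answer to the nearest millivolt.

Vm = 26.4 · ln[(Σ P·[cation]ₒ + Σ P·[anion]ᵢ) / (Σ P·[cation]ᵢ + Σ P·[anion]ₒ)]
Numerator = 1×5.53 + 16×130 = 2086
Denominator = 1×159 + 16×11.1 = 336.6
Vm = 26.4 · ln(6.1959) = 26.4 × (1.8239) = 48.15 mV

48 mV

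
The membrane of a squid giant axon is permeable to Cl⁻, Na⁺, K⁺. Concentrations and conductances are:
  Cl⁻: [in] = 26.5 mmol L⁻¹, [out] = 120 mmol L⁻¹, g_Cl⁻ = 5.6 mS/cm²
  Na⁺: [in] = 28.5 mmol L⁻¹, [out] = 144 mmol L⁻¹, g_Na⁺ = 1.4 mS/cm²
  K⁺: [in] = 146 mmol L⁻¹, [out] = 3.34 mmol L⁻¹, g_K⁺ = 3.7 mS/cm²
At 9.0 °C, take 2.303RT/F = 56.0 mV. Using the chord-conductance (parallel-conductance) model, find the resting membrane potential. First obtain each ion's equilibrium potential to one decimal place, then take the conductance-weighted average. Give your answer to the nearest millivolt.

E_Cl⁻ = (56.0/-1)·log₁₀(120/26.5) = -36.7 mV
E_Na⁺ = (56.0/1)·log₁₀(144/28.5) = 39.4 mV
E_K⁺ = (56.0/1)·log₁₀(3.34/146) = -91.9 mV
Vm = (Σ gᵢEᵢ)/(Σ gᵢ) = (5.6·-36.7 + 1.4·39.4 + 3.7·-91.9) / (5.6 + 1.4 + 3.7)
= -490.39 / 10.7 = -45.83 mV

-46 mV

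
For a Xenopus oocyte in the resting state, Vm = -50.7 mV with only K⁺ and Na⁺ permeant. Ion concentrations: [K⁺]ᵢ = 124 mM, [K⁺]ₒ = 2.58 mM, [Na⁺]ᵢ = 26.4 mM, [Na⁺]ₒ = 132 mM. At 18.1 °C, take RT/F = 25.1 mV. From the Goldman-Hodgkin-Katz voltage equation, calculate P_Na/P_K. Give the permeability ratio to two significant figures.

Let α = P_Na/P_K. GHK: Vm = 25.1·ln[(Kₒ + α·Naₒ)/(Kᵢ + α·Naᵢ)].
e^(Vm/25.1) = e^(-50.7/25.1) = 0.13267
So 0.13267·(Kᵢ + α·Naᵢ) = Kₒ + α·Naₒ → α = (0.13267·124.0 − 2.58) / (132.0 − 0.13267·26.4)
α = (16.45 − 2.58) / (132.0 − 3.502) = 13.87/128.5 = 0.1079

0.11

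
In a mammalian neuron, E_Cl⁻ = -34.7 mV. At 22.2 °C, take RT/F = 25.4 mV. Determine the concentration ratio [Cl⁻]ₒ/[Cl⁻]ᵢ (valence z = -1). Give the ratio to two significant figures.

3.9

ln([out]/[in]) = E·z/(25.4) = -34.7 × -1 / 25.4 = 1.3661
[out]/[in] = e^(1.3661) = 3.92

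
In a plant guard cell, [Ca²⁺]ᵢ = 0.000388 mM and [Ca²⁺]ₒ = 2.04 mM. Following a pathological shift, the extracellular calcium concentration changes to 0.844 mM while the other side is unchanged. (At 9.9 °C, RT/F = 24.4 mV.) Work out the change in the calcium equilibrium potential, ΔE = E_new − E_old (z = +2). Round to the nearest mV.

E_old = (24.4/2)·ln(2.04/0.000388) = 104.52 mV
E_new = (24.4/2)·ln(0.844/0.000388) = 93.76 mV
ΔE = 93.76 − (104.52) = -10.77 mV

-11 mV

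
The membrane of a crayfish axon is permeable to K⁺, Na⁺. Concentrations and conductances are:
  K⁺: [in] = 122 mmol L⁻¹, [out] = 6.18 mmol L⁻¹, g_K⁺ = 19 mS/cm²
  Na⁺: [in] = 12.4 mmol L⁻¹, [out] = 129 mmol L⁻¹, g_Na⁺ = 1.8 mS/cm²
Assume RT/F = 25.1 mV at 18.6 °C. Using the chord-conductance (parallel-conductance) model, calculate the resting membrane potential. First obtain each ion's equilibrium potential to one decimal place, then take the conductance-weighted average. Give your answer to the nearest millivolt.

E_K⁺ = (25.1/1)·ln(6.18/122) = -74.9 mV
E_Na⁺ = (25.1/1)·ln(129/12.4) = 58.8 mV
Vm = (Σ gᵢEᵢ)/(Σ gᵢ) = (19·-74.9 + 1.8·58.8) / (19 + 1.8)
= -1317.26 / 20.8 = -63.33 mV

-63 mV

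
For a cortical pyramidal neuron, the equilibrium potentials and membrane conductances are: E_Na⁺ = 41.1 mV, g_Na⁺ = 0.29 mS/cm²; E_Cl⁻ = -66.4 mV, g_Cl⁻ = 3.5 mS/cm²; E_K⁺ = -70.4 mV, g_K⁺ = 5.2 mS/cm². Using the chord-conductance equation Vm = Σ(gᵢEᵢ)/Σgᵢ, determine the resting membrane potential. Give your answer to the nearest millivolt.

Σ gᵢEᵢ = 0.29·(41.1) + 3.5·(-66.4) + 5.2·(-70.4) = -586.56
Σ gᵢ = 0.29 + 3.5 + 5.2 = 8.99
Vm = -586.56 / 8.99 = -65.25 mV

-65 mV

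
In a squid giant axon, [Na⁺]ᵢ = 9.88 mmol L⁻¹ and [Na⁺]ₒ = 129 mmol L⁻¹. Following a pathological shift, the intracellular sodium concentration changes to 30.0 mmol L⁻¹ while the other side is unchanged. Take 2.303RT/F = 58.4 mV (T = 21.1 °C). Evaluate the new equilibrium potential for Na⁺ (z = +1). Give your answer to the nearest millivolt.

After the shift: [Na⁺]_out = 129, [Na⁺]_in = 30.0 mmol L⁻¹.
E_new = (58.4/1)·log₁₀(129/30.0) = 58.40 · (0.6335) = 36.99 mV

37 mV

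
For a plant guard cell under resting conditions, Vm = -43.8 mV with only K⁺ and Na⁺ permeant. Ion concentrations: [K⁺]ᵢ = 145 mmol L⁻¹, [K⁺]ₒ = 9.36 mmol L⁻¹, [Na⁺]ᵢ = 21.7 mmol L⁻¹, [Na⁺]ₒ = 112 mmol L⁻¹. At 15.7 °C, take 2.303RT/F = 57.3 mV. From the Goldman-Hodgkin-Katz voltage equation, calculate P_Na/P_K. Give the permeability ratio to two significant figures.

0.14

Let α = P_Na/P_K. GHK: Vm = 57.3·log₁₀[(Kₒ + α·Naₒ)/(Kᵢ + α·Naᵢ)].
10^(Vm/57.3) = 10^(-43.8/57.3) = 0.17203
So 0.17203·(Kᵢ + α·Naᵢ) = Kₒ + α·Naₒ → α = (0.17203·145.0 − 9.36) / (112.0 − 0.17203·21.7)
α = (24.94 − 9.36) / (112.0 − 3.733) = 15.58/108.3 = 0.1439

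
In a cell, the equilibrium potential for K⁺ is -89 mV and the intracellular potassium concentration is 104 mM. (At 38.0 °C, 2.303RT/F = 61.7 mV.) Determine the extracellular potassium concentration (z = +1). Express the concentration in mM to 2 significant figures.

3.8 mM

Nernst: E = (61.7/1) · log₁₀([out]/[in]), so log₁₀([out]/[in]) = -89.0 × 1 / 61.7 = -1.4425.
[out]/[in] = 10^(-1.4425) = 0.0361.
[out] = 0.0361 × 104 = 3.755 mM.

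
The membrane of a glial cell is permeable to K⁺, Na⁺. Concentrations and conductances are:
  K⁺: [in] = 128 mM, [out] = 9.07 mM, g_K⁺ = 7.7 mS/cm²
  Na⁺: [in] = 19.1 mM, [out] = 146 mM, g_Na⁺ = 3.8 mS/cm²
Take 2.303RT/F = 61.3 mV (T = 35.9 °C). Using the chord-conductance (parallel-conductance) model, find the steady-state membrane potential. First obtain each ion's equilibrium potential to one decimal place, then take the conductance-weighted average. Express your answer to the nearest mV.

E_K⁺ = (61.3/1)·log₁₀(9.07/128) = -70.5 mV
E_Na⁺ = (61.3/1)·log₁₀(146/19.1) = 54.1 mV
Vm = (Σ gᵢEᵢ)/(Σ gᵢ) = (7.7·-70.5 + 3.8·54.1) / (7.7 + 3.8)
= -337.27 / 11.5 = -29.33 mV

-29 mV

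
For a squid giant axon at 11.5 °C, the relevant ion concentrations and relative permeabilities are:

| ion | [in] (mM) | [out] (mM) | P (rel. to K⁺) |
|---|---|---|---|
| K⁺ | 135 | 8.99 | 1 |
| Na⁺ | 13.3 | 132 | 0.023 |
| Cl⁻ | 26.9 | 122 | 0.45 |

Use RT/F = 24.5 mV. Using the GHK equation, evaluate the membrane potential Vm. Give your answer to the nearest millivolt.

-51 mV

Vm = 24.5 · ln[(Σ P·[cation]ₒ + Σ P·[anion]ᵢ) / (Σ P·[cation]ᵢ + Σ P·[anion]ₒ)]
Numerator = 1×8.99 + 0.023×132 + 0.45×26.9 = 24.13
Denominator = 1×135 + 0.023×13.3 + 0.45×122 = 190.2
Vm = 24.5 · ln(0.12687) = 24.5 × (-2.0646) = -50.58 mV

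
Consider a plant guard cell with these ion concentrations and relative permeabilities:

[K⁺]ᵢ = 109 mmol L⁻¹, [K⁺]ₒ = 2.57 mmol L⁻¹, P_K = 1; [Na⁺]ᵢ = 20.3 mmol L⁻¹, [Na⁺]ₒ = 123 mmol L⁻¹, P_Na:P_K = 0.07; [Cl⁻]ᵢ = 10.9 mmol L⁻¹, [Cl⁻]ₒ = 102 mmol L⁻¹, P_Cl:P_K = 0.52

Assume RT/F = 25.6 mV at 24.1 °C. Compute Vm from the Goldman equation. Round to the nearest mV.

-58 mV

Vm = 25.6 · ln[(Σ P·[cation]ₒ + Σ P·[anion]ᵢ) / (Σ P·[cation]ᵢ + Σ P·[anion]ₒ)]
Numerator = 1×2.57 + 0.07×123 + 0.52×10.9 = 16.85
Denominator = 1×109 + 0.07×20.3 + 0.52×102 = 163.5
Vm = 25.6 · ln(0.10307) = 25.6 × (-2.2723) = -58.17 mV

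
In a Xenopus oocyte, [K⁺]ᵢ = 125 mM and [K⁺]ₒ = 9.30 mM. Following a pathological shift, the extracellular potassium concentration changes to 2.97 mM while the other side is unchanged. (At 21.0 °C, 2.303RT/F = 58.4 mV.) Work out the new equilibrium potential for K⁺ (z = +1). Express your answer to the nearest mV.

After the shift: [K⁺]_out = 2.97, [K⁺]_in = 125 mM.
E_new = (58.4/1)·log₁₀(2.97/125) = 58.40 · (-1.6242) = -94.85 mV

-95 mV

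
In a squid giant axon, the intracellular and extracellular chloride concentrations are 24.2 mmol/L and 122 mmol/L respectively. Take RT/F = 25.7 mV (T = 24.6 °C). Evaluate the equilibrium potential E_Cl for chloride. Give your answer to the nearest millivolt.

-42 mV

E = (25.7/z) · ln([Cl⁻]_out/[Cl⁻]_in) with z = -1.
For an anion, dividing by z = -1 reverses the sign.
= (25.7/-1) · ln(122/24.2) = -25.70 · ln(5.041)
= -25.70 · (1.6177) = -41.57 mV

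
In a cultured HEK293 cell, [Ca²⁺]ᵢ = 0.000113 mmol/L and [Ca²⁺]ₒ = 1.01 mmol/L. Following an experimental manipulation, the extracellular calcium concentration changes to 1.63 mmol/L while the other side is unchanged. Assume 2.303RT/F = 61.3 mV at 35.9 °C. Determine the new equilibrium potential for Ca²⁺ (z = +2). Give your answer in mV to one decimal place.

After the shift: [Ca²⁺]_out = 1.63, [Ca²⁺]_in = 0.000113 mmol/L.
E_new = (61.3/2)·log₁₀(1.63/0.000113) = 30.65 · (4.1591) = 127.48 mV

127.5 mV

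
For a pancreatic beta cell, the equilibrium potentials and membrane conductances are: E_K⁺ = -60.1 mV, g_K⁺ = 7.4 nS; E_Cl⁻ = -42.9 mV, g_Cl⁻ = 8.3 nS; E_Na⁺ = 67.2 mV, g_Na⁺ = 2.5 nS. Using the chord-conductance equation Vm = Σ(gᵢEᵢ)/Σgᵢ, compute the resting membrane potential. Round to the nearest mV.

Σ gᵢEᵢ = 7.4·(-60.1) + 8.3·(-42.9) + 2.5·(67.2) = -632.81
Σ gᵢ = 7.4 + 8.3 + 2.5 = 18.2
Vm = -632.81 / 18.2 = -34.77 mV

-35 mV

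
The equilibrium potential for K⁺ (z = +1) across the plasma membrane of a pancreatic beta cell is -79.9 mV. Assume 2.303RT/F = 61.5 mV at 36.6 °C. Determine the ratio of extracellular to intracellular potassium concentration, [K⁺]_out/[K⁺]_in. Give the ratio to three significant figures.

0.0502

log₁₀([out]/[in]) = E·z/(61.5) = -79.9 × 1 / 61.5 = -1.2992
[out]/[in] = 10^(-1.2992) = 0.05021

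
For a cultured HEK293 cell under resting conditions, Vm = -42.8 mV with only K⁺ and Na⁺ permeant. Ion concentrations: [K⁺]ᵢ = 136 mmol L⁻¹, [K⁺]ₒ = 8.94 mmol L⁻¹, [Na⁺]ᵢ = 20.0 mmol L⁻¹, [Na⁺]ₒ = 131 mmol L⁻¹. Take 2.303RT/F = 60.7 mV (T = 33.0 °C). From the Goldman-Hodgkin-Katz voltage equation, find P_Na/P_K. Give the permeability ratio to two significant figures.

Let α = P_Na/P_K. GHK: Vm = 60.7·log₁₀[(Kₒ + α·Naₒ)/(Kᵢ + α·Naᵢ)].
10^(Vm/60.7) = 10^(-42.8/60.7) = 0.19719
So 0.19719·(Kᵢ + α·Naᵢ) = Kₒ + α·Naₒ → α = (0.19719·136.0 − 8.94) / (131.0 − 0.19719·20.0)
α = (26.82 − 8.94) / (131.0 − 3.944) = 17.88/127.1 = 0.1407

0.14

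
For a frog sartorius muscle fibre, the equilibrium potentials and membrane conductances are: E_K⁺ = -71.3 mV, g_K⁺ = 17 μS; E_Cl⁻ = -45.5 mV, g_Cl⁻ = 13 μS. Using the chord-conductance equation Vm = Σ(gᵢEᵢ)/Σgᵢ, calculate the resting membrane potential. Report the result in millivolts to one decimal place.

-60.1 mV

Σ gᵢEᵢ = 17·(-71.3) + 13·(-45.5) = -1803.60
Σ gᵢ = 17 + 13 = 30
Vm = -1803.60 / 30 = -60.12 mV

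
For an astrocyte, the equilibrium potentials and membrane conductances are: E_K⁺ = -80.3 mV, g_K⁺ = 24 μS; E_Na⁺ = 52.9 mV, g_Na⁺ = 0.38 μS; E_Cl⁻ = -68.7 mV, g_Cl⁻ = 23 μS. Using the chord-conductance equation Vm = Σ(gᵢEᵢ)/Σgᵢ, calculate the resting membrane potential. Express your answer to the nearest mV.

-74 mV

Σ gᵢEᵢ = 24·(-80.3) + 0.38·(52.9) + 23·(-68.7) = -3487.20
Σ gᵢ = 24 + 0.38 + 23 = 47.38
Vm = -3487.20 / 47.38 = -73.60 mV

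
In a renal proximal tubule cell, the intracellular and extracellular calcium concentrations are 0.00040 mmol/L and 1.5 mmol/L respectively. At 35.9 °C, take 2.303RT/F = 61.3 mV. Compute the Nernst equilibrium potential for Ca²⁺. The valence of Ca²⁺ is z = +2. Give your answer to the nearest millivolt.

110 mV

E = (61.3/z) · log₁₀([Ca²⁺]_out/[Ca²⁺]_in) with z = +2.
= (61.3/2) · log₁₀(1.5/0.00040) = 30.65 · log₁₀(3750)
= 30.65 · (3.5740) = 109.54 mV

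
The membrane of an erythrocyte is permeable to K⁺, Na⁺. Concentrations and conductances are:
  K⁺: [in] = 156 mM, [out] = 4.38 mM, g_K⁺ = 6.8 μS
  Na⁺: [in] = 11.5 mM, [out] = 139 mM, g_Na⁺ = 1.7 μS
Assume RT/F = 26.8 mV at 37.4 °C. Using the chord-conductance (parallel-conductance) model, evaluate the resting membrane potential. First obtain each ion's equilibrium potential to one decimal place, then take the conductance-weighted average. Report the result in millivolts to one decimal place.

E_K⁺ = (26.8/1)·ln(4.38/156) = -95.8 mV
E_Na⁺ = (26.8/1)·ln(139/11.5) = 66.8 mV
Vm = (Σ gᵢEᵢ)/(Σ gᵢ) = (6.8·-95.8 + 1.7·66.8) / (6.8 + 1.7)
= -537.88 / 8.5 = -63.28 mV

-63.3 mV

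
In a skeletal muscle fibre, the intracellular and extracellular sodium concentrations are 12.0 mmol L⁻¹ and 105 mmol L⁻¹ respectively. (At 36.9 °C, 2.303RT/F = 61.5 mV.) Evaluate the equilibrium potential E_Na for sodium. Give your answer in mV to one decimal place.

E = (61.5/z) · log₁₀([Na⁺]_out/[Na⁺]_in) with z = +1.
= (61.5/1) · log₁₀(105/12.0) = 61.50 · log₁₀(8.75)
= 61.50 · (0.9420) = 57.93 mV

57.9 mV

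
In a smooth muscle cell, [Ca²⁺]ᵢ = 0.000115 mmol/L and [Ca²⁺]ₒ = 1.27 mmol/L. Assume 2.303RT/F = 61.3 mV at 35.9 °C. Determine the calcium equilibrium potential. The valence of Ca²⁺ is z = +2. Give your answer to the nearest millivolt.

124 mV

E = (61.3/z) · log₁₀([Ca²⁺]_out/[Ca²⁺]_in) with z = +2.
= (61.3/2) · log₁₀(1.27/0.000115) = 30.65 · log₁₀(1.104e+04)
= 30.65 · (4.0431) = 123.92 mV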